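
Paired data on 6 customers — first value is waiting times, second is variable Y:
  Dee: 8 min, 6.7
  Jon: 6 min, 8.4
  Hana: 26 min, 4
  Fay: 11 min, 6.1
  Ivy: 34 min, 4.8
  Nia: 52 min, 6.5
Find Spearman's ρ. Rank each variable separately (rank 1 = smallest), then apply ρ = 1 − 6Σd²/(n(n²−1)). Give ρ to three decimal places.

-0.600

Ranks of variable 1: 2, 1, 4, 3, 5, 6
Ranks of variable 2: 5, 6, 1, 3, 2, 4
d = r₁ − r₂: -3, -5, 3, 0, 3, 2
d²: 9, 25, 9, 0, 9, 4; Σd² = 56
ρ = 1 − 6·56/(6·35) = 1 − 336/210 = -0.600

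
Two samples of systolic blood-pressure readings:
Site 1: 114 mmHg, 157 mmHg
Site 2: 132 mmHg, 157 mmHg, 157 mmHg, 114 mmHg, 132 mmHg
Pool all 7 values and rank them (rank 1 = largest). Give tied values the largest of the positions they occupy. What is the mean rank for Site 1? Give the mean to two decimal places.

Sorted (descending): 157, 157, 157, 132, 132, 114, 114
The 3 values of 157 occupy positions 1–3 → each gets rank 3.
The 2 values of 132 occupy positions 4–5 → each gets rank 5.
The 2 values of 114 occupy positions 6–7 → each gets rank 7.
Site 1 values → pooled ranks: 114→7, 157→3
Mean rank = (7 + 3) / 2 = 5.00

5.00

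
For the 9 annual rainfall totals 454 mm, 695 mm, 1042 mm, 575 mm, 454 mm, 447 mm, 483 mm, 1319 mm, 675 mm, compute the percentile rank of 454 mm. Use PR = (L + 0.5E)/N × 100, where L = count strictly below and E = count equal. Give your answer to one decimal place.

N = 9.
Strictly below 454: 1. Equal to 454: 2.
PR = (1 + 0.5·2)/9 × 100 = 22.2

22.2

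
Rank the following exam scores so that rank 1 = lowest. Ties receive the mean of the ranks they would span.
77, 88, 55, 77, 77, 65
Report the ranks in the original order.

4, 6, 1, 4, 4, 2

Sorted (ascending): 55, 65, 77, 77, 77, 88
The 3 values of 77 occupy positions 3–5 → average rank 4.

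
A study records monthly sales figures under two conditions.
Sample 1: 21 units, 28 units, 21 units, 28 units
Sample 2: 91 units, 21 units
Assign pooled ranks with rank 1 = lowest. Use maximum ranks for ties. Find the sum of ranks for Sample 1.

16

Sorted (ascending): 21, 21, 21, 28, 28, 91
The 3 values of 21 occupy positions 1–3 → each gets rank 3.
The 2 values of 28 occupy positions 4–5 → each gets rank 5.
Sample 1 values → pooled ranks: 21→3, 28→5, 21→3, 28→5
Rank sum = 3 + 5 + 3 + 5 = 16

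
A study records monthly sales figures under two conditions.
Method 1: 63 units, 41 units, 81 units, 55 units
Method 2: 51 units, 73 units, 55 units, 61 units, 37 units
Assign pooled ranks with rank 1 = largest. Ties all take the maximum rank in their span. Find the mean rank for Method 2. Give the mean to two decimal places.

Sorted (descending): 81, 73, 63, 61, 55, 55, 51, 41, 37
The 2 values of 55 occupy positions 5–6 → each gets rank 6.
Method 2 values → pooled ranks: 51→7, 73→2, 55→6, 61→4, 37→9
Mean rank = (7 + 2 + 6 + 4 + 9) / 5 = 5.60

5.60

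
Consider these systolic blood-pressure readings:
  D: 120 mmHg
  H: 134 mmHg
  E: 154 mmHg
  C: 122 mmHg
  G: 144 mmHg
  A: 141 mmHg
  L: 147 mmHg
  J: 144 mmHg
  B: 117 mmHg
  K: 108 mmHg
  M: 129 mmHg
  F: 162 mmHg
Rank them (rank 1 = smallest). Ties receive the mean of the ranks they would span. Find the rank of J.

Sorted (ascending): 108, 117, 120, 122, 129, 134, 141, 144, 144, 147, 154, 162
The 2 values of 144 occupy positions 8–9 → average rank (8+9)/2 = 8.5.
J has value 144 mmHg → rank 8.5.

8.5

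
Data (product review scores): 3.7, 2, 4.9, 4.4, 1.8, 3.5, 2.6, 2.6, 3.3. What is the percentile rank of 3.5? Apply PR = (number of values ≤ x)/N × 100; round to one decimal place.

N = 9.
Strictly below 3.5: 5. Equal to 3.5: 1.
PR = 6/9 × 100 = 66.7

66.7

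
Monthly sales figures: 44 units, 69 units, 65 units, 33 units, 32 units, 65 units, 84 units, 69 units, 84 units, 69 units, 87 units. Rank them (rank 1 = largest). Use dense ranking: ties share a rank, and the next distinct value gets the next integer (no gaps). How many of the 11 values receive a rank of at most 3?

Sorted (descending): 87, 84, 84, 69, 69, 69, 65, 65, 44, 33, 32
The 2 values of 84 share dense rank 2.
The 3 values of 69 share dense rank 3.
The 2 values of 65 share dense rank 4.
Remaining distinct values take the next consecutive integers.
Ranks ≤ 3: {1, 2, 2, 3, 3, 3} → 6 values.

6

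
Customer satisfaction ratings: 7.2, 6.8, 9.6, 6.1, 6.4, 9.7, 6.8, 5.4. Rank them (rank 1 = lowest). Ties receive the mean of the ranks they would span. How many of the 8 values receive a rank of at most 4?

3

Sorted (ascending): 5.4, 6.1, 6.4, 6.8, 6.8, 7.2, 9.6, 9.7
The 2 values of 6.8 occupy positions 4–5 → average rank (4+5)/2 = 4.5.
Ranks ≤ 4: {1, 2, 3} → 3 values.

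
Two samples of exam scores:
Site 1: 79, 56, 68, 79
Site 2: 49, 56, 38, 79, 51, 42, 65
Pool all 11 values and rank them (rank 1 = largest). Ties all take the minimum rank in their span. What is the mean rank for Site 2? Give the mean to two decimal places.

Sorted (descending): 79, 79, 79, 68, 65, 56, 56, 51, 49, 42, 38
The 3 values of 79 occupy positions 1–3 → each gets rank 1.
The 2 values of 56 occupy positions 6–7 → each gets rank 6.
Site 2 values → pooled ranks: 49→9, 56→6, 38→11, 79→1, 51→8, 42→10, 65→5
Mean rank = (9 + 6 + 11 + 1 + 8 + 10 + 5) / 7 = 7.14

7.14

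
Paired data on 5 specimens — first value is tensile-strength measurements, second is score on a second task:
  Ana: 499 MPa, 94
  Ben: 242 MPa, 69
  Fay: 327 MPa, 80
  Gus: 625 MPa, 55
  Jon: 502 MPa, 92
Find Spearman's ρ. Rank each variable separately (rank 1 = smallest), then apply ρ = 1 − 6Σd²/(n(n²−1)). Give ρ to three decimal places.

-0.100

Ranks of variable 1: 3, 1, 2, 5, 4
Ranks of variable 2: 5, 2, 3, 1, 4
d = r₁ − r₂: -2, -1, -1, 4, 0
d²: 4, 1, 1, 16, 0; Σd² = 22
ρ = 1 − 6·22/(5·24) = 1 − 132/120 = -0.100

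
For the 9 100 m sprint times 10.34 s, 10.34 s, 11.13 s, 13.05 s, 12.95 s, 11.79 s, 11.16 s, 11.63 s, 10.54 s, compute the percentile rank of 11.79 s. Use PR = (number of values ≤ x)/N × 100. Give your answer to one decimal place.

N = 9.
Strictly below 11.79: 6. Equal to 11.79: 1.
PR = 7/9 × 100 = 77.8

77.8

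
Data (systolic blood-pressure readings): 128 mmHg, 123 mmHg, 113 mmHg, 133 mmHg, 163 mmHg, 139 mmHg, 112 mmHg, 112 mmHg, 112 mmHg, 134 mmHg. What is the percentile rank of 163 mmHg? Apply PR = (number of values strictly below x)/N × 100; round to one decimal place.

N = 10.
Strictly below 163: 9. Equal to 163: 1.
PR = 9/10 × 100 = 90.0

90.0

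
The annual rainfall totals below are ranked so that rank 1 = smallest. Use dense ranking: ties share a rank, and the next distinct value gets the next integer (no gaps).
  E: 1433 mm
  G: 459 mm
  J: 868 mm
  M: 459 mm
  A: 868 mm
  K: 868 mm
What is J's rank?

2

Sorted (ascending): 459, 459, 868, 868, 868, 1433
The 2 values of 459 share dense rank 1.
The 3 values of 868 share dense rank 2.
Remaining distinct values take the next consecutive integers.
J has value 868 mm → rank 2.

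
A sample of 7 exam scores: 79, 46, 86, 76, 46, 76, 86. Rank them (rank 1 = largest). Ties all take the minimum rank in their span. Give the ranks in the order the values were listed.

Sorted (descending): 86, 86, 79, 76, 76, 46, 46
The 2 values of 86 occupy positions 1–2 → each gets rank 1.
The 2 values of 76 occupy positions 4–5 → each gets rank 4.
The 2 values of 46 occupy positions 6–7 → each gets rank 6.

3, 6, 1, 4, 6, 4, 1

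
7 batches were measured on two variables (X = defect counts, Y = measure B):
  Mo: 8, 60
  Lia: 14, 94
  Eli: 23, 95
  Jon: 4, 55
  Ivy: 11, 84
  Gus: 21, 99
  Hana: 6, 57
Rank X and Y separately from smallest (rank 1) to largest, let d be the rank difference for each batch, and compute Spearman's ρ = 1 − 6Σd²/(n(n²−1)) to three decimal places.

Ranks of variable 1: 3, 5, 7, 1, 4, 6, 2
Ranks of variable 2: 3, 5, 6, 1, 4, 7, 2
d = r₁ − r₂: 0, 0, 1, 0, 0, -1, 0
d²: 0, 0, 1, 0, 0, 1, 0; Σd² = 2
ρ = 1 − 6·2/(7·48) = 1 − 12/336 = 0.964

0.964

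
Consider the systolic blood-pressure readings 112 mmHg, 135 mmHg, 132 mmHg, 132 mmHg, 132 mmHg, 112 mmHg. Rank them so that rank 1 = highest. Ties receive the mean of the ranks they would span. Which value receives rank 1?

Sorted (descending): 135, 132, 132, 132, 112, 112
The 3 values of 132 occupy positions 2–4 → average rank 3.
The 2 values of 112 occupy positions 5–6 → average rank (5+6)/2 = 5.5.
Rank 1 → value 135.

135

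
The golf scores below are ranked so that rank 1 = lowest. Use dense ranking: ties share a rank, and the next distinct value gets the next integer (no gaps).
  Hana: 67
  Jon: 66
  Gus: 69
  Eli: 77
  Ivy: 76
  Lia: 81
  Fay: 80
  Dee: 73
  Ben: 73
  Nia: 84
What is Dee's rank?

4

Sorted (ascending): 66, 67, 69, 73, 73, 76, 77, 80, 81, 84
The 2 values of 73 share dense rank 4.
Remaining distinct values take the next consecutive integers.
Dee has value 73 → rank 4.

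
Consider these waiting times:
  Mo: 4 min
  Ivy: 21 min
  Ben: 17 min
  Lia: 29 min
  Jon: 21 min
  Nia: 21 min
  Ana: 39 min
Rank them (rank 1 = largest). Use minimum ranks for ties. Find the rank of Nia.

3

Sorted (descending): 39, 29, 21, 21, 21, 17, 4
The 3 values of 21 occupy positions 3–5 → each gets rank 3.
Nia has value 21 min → rank 3.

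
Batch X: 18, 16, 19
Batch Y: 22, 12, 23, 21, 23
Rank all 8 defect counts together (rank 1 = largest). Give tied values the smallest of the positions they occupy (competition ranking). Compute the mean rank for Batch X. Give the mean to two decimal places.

6.00

Sorted (descending): 23, 23, 22, 21, 19, 18, 16, 12
The 2 values of 23 occupy positions 1–2 → each gets rank 1.
Batch X values → pooled ranks: 18→6, 16→7, 19→5
Mean rank = (6 + 7 + 5) / 3 = 6.00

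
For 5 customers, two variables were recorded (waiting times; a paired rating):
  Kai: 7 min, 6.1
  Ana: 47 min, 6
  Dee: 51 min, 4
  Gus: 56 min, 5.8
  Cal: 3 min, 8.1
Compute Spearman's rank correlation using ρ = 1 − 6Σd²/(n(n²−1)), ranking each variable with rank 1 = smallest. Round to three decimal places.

Ranks of variable 1: 2, 3, 4, 5, 1
Ranks of variable 2: 4, 3, 1, 2, 5
d = r₁ − r₂: -2, 0, 3, 3, -4
d²: 4, 0, 9, 9, 16; Σd² = 38
ρ = 1 − 6·38/(5·24) = 1 − 228/120 = -0.900

-0.900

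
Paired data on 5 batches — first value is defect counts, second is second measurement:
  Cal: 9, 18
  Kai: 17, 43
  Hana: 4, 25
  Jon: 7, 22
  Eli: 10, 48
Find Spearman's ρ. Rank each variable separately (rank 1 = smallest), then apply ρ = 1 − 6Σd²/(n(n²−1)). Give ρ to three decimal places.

Ranks of variable 1: 3, 5, 1, 2, 4
Ranks of variable 2: 1, 4, 3, 2, 5
d = r₁ − r₂: 2, 1, -2, 0, -1
d²: 4, 1, 4, 0, 1; Σd² = 10
ρ = 1 − 6·10/(5·24) = 1 − 60/120 = 0.500

0.500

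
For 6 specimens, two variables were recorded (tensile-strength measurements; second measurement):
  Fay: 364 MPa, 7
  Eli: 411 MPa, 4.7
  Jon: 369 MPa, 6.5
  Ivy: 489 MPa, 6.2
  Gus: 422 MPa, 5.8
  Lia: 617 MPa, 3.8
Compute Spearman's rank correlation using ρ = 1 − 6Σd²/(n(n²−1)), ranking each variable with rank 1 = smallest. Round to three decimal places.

Ranks of variable 1: 1, 3, 2, 5, 4, 6
Ranks of variable 2: 6, 2, 5, 4, 3, 1
d = r₁ − r₂: -5, 1, -3, 1, 1, 5
d²: 25, 1, 9, 1, 1, 25; Σd² = 62
ρ = 1 − 6·62/(6·35) = 1 − 372/210 = -0.771

-0.771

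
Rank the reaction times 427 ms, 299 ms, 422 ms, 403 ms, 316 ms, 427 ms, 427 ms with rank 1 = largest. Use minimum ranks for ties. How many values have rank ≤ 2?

Sorted (descending): 427, 427, 427, 422, 403, 316, 299
The 3 values of 427 occupy positions 1–3 → each gets rank 1.
Ranks ≤ 2: {1, 1, 1} → 3 values.

3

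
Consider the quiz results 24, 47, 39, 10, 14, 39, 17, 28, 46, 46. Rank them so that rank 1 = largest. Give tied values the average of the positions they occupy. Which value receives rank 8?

17

Sorted (descending): 47, 46, 46, 39, 39, 28, 24, 17, 14, 10
The 2 values of 46 occupy positions 2–3 → average rank (2+3)/2 = 2.5.
The 2 values of 39 occupy positions 4–5 → average rank (4+5)/2 = 4.5.
Rank 8 → value 17.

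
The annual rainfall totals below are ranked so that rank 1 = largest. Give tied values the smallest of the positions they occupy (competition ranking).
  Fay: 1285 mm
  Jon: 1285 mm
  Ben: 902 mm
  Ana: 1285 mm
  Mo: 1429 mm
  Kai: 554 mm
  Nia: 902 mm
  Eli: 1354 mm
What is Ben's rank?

Sorted (descending): 1429, 1354, 1285, 1285, 1285, 902, 902, 554
The 3 values of 1285 occupy positions 3–5 → each gets rank 3.
The 2 values of 902 occupy positions 6–7 → each gets rank 6.
Ben has value 902 mm → rank 6.

6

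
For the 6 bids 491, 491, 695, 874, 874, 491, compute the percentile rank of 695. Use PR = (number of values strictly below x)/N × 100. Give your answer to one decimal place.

50.0

N = 6.
Strictly below 695: 3. Equal to 695: 1.
PR = 3/6 × 100 = 50.0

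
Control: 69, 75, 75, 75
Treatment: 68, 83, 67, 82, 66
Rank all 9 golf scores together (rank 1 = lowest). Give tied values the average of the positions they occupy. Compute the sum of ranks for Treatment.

23

Sorted (ascending): 66, 67, 68, 69, 75, 75, 75, 82, 83
The 3 values of 75 occupy positions 5–7 → average rank 6.
Treatment values → pooled ranks: 68→3, 83→9, 67→2, 82→8, 66→1
Rank sum = 3 + 9 + 2 + 8 + 1 = 23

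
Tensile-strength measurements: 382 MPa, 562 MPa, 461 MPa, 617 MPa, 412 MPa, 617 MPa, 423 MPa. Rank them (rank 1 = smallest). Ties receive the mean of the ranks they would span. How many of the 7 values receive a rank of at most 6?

5

Sorted (ascending): 382, 412, 423, 461, 562, 617, 617
The 2 values of 617 occupy positions 6–7 → average rank (6+7)/2 = 6.5.
Ranks ≤ 6: {1, 2, 3, 4, 5} → 5 values.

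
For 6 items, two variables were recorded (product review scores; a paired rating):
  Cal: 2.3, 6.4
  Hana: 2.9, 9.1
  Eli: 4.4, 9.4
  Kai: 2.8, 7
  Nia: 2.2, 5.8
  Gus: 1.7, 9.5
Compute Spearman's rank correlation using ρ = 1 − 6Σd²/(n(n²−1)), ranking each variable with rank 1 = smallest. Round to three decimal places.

0.143

Ranks of variable 1: 3, 5, 6, 4, 2, 1
Ranks of variable 2: 2, 4, 5, 3, 1, 6
d = r₁ − r₂: 1, 1, 1, 1, 1, -5
d²: 1, 1, 1, 1, 1, 25; Σd² = 30
ρ = 1 − 6·30/(6·35) = 1 − 180/210 = 0.143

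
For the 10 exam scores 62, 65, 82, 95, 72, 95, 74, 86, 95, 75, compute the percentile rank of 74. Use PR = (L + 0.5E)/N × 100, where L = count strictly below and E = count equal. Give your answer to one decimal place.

N = 10.
Strictly below 74: 3. Equal to 74: 1.
PR = (3 + 0.5·1)/10 × 100 = 35.0

35.0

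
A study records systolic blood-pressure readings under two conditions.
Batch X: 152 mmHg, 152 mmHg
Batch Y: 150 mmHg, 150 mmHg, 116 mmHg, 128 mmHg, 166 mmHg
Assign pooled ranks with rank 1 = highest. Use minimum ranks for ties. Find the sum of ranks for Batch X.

4

Sorted (descending): 166, 152, 152, 150, 150, 128, 116
The 2 values of 152 occupy positions 2–3 → each gets rank 2.
The 2 values of 150 occupy positions 4–5 → each gets rank 4.
Batch X values → pooled ranks: 152→2, 152→2
Rank sum = 2 + 2 = 4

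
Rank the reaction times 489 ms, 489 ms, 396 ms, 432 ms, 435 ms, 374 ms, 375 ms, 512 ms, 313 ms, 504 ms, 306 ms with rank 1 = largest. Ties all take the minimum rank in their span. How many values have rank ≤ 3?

4

Sorted (descending): 512, 504, 489, 489, 435, 432, 396, 375, 374, 313, 306
The 2 values of 489 occupy positions 3–4 → each gets rank 3.
Ranks ≤ 3: {1, 2, 3, 3} → 4 values.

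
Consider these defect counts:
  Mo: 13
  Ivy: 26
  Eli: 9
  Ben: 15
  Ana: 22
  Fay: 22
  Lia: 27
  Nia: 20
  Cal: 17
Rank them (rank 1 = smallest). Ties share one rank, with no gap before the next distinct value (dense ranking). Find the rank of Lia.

Sorted (ascending): 9, 13, 15, 17, 20, 22, 22, 26, 27
The 2 values of 22 share dense rank 6.
Remaining distinct values take the next consecutive integers.
Lia has value 27 → rank 8.

8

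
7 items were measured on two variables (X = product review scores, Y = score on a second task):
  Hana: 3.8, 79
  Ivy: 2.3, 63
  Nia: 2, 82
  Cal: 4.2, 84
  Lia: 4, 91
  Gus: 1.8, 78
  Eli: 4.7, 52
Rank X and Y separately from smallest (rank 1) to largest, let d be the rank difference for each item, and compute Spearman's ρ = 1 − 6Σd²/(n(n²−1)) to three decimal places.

Ranks of variable 1: 4, 3, 2, 6, 5, 1, 7
Ranks of variable 2: 4, 2, 5, 6, 7, 3, 1
d = r₁ − r₂: 0, 1, -3, 0, -2, -2, 6
d²: 0, 1, 9, 0, 4, 4, 36; Σd² = 54
ρ = 1 − 6·54/(7·48) = 1 − 324/336 = 0.036

0.036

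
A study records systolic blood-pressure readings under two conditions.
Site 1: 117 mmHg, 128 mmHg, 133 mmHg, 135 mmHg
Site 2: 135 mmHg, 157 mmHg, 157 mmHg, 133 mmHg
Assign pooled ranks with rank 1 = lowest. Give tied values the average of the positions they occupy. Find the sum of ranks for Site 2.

Sorted (ascending): 117, 128, 133, 133, 135, 135, 157, 157
The 2 values of 133 occupy positions 3–4 → average rank (3+4)/2 = 3.5.
The 2 values of 135 occupy positions 5–6 → average rank (5+6)/2 = 5.5.
The 2 values of 157 occupy positions 7–8 → average rank (7+8)/2 = 7.5.
Site 2 values → pooled ranks: 135→5.5, 157→7.5, 157→7.5, 133→3.5
Rank sum = 5.5 + 7.5 + 7.5 + 3.5 = 24

24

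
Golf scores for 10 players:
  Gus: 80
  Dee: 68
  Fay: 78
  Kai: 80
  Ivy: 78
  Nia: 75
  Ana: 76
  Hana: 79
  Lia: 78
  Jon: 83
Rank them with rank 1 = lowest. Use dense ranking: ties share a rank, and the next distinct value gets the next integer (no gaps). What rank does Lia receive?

4

Sorted (ascending): 68, 75, 76, 78, 78, 78, 79, 80, 80, 83
The 3 values of 78 share dense rank 4.
The 2 values of 80 share dense rank 6.
Remaining distinct values take the next consecutive integers.
Lia has value 78 → rank 4.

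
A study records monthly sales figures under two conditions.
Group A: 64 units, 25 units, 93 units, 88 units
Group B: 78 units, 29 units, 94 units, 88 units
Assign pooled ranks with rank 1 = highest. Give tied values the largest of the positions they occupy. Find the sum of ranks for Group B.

17

Sorted (descending): 94, 93, 88, 88, 78, 64, 29, 25
The 2 values of 88 occupy positions 3–4 → each gets rank 4.
Group B values → pooled ranks: 78→5, 29→7, 94→1, 88→4
Rank sum = 5 + 7 + 1 + 4 = 17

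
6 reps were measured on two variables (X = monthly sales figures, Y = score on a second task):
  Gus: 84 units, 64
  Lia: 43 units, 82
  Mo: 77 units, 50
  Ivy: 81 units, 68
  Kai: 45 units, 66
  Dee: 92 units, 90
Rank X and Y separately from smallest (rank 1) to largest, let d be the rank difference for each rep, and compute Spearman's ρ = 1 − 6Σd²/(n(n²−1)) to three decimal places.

Ranks of variable 1: 5, 1, 3, 4, 2, 6
Ranks of variable 2: 2, 5, 1, 4, 3, 6
d = r₁ − r₂: 3, -4, 2, 0, -1, 0
d²: 9, 16, 4, 0, 1, 0; Σd² = 30
ρ = 1 − 6·30/(6·35) = 1 − 180/210 = 0.143

0.143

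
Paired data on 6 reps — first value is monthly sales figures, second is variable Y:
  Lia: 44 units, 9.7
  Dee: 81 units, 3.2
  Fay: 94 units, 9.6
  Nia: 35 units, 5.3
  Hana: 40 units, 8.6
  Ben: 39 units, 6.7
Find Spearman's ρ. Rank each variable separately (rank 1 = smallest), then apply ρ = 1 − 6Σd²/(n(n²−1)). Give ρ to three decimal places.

0.314

Ranks of variable 1: 4, 5, 6, 1, 3, 2
Ranks of variable 2: 6, 1, 5, 2, 4, 3
d = r₁ − r₂: -2, 4, 1, -1, -1, -1
d²: 4, 16, 1, 1, 1, 1; Σd² = 24
ρ = 1 − 6·24/(6·35) = 1 − 144/210 = 0.314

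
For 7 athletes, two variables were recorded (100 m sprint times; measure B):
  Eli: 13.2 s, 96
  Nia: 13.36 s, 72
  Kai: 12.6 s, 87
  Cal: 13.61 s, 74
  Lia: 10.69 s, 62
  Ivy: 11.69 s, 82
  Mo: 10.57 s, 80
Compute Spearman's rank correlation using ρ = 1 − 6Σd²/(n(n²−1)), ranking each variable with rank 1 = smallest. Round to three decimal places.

Ranks of variable 1: 5, 6, 4, 7, 2, 3, 1
Ranks of variable 2: 7, 2, 6, 3, 1, 5, 4
d = r₁ − r₂: -2, 4, -2, 4, 1, -2, -3
d²: 4, 16, 4, 16, 1, 4, 9; Σd² = 54
ρ = 1 − 6·54/(7·48) = 1 − 324/336 = 0.036

0.036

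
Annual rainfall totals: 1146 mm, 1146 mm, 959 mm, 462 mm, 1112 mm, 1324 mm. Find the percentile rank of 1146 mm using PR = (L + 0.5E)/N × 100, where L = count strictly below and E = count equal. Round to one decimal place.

N = 6.
Strictly below 1146: 3. Equal to 1146: 2.
PR = (3 + 0.5·2)/6 × 100 = 66.7

66.7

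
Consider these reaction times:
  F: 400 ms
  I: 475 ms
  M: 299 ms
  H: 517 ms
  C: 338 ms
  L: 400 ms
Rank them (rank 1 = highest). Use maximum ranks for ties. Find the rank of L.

4

Sorted (descending): 517, 475, 400, 400, 338, 299
The 2 values of 400 occupy positions 3–4 → each gets rank 4.
L has value 400 ms → rank 4.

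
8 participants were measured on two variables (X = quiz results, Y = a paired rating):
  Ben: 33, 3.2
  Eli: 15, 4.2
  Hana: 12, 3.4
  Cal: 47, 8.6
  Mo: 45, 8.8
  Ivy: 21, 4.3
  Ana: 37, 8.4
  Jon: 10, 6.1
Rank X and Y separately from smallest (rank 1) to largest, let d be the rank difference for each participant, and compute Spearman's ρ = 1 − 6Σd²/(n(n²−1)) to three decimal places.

Ranks of variable 1: 5, 3, 2, 8, 7, 4, 6, 1
Ranks of variable 2: 1, 3, 2, 7, 8, 4, 6, 5
d = r₁ − r₂: 4, 0, 0, 1, -1, 0, 0, -4
d²: 16, 0, 0, 1, 1, 0, 0, 16; Σd² = 34
ρ = 1 − 6·34/(8·63) = 1 − 204/504 = 0.595

0.595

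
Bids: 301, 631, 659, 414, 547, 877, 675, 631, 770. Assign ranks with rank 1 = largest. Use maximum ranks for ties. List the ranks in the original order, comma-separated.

9, 6, 4, 8, 7, 1, 3, 6, 2

Sorted (descending): 877, 770, 675, 659, 631, 631, 547, 414, 301
The 2 values of 631 occupy positions 5–6 → each gets rank 6.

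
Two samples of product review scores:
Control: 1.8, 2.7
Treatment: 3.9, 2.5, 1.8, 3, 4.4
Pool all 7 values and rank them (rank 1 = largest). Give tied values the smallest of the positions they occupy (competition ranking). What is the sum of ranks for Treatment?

17

Sorted (descending): 4.4, 3.9, 3, 2.7, 2.5, 1.8, 1.8
The 2 values of 1.8 occupy positions 6–7 → each gets rank 6.
Treatment values → pooled ranks: 3.9→2, 2.5→5, 1.8→6, 3→3, 4.4→1
Rank sum = 2 + 5 + 6 + 3 + 1 = 17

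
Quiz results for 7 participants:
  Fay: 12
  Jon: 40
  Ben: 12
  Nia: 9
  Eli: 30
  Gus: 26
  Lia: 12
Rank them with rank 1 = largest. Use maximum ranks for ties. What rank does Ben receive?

6

Sorted (descending): 40, 30, 26, 12, 12, 12, 9
The 3 values of 12 occupy positions 4–6 → each gets rank 6.
Ben has value 12 → rank 6.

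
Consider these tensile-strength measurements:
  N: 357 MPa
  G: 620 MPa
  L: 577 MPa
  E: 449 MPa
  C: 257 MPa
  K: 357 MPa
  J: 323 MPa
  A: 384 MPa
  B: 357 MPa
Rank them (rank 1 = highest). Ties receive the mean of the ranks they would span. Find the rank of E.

3

Sorted (descending): 620, 577, 449, 384, 357, 357, 357, 323, 257
The 3 values of 357 occupy positions 5–7 → average rank 6.
E has value 449 MPa → rank 3.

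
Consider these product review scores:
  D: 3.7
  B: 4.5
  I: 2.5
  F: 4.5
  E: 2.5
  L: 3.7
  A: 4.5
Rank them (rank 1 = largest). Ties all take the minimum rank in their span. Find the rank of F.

Sorted (descending): 4.5, 4.5, 4.5, 3.7, 3.7, 2.5, 2.5
The 3 values of 4.5 occupy positions 1–3 → each gets rank 1.
The 2 values of 3.7 occupy positions 4–5 → each gets rank 4.
The 2 values of 2.5 occupy positions 6–7 → each gets rank 6.
F has value 4.5 → rank 1.

1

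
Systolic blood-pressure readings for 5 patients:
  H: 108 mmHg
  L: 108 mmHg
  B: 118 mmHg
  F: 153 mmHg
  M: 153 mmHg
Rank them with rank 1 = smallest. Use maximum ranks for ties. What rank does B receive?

Sorted (ascending): 108, 108, 118, 153, 153
The 2 values of 108 occupy positions 1–2 → each gets rank 2.
The 2 values of 153 occupy positions 4–5 → each gets rank 5.
B has value 118 mmHg → rank 3.

3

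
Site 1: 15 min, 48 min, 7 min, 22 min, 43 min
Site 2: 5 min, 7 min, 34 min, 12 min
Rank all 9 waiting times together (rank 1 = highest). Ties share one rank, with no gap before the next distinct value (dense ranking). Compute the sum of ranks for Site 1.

Sorted (descending): 48, 43, 34, 22, 15, 12, 7, 7, 5
The 2 values of 7 share dense rank 7.
Remaining distinct values take the next consecutive integers.
Site 1 values → pooled ranks: 15→5, 48→1, 7→7, 22→4, 43→2
Rank sum = 5 + 1 + 7 + 4 + 2 = 19

19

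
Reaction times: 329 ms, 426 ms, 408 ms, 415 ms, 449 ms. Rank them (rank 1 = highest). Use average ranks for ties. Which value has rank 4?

408

Sorted (descending): 449, 426, 415, 408, 329
No ties — each value takes its position as its rank.
Rank 4 → value 408.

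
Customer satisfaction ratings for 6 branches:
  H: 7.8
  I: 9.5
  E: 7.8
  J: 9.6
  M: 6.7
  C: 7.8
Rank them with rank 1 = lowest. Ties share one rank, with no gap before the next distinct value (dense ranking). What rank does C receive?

2

Sorted (ascending): 6.7, 7.8, 7.8, 7.8, 9.5, 9.6
The 3 values of 7.8 share dense rank 2.
Remaining distinct values take the next consecutive integers.
C has value 7.8 → rank 2.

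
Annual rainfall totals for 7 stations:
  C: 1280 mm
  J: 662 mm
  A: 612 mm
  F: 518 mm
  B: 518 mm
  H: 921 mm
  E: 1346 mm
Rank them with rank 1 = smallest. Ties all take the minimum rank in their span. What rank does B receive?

Sorted (ascending): 518, 518, 612, 662, 921, 1280, 1346
The 2 values of 518 occupy positions 1–2 → each gets rank 1.
B has value 518 mm → rank 1.

1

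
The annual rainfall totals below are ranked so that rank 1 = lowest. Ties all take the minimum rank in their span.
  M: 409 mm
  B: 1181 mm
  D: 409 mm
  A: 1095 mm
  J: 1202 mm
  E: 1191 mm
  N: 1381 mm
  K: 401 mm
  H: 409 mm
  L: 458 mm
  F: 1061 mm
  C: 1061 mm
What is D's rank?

2

Sorted (ascending): 401, 409, 409, 409, 458, 1061, 1061, 1095, 1181, 1191, 1202, 1381
The 3 values of 409 occupy positions 2–4 → each gets rank 2.
The 2 values of 1061 occupy positions 6–7 → each gets rank 6.
D has value 409 mm → rank 2.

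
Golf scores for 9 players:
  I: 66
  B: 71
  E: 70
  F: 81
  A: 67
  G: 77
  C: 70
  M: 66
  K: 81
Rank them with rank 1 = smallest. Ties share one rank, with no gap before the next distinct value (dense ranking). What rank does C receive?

3

Sorted (ascending): 66, 66, 67, 70, 70, 71, 77, 81, 81
The 2 values of 66 share dense rank 1.
The 2 values of 70 share dense rank 3.
The 2 values of 81 share dense rank 6.
Remaining distinct values take the next consecutive integers.
C has value 70 → rank 3.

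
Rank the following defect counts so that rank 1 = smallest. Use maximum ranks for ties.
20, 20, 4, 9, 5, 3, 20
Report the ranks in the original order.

7, 7, 2, 4, 3, 1, 7

Sorted (ascending): 3, 4, 5, 9, 20, 20, 20
The 3 values of 20 occupy positions 5–7 → each gets rank 7.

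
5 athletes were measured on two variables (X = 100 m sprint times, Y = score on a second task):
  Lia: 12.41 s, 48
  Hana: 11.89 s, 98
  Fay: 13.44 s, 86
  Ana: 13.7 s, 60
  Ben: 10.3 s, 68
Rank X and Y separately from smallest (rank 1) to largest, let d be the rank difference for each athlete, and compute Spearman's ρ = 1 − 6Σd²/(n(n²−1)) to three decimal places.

Ranks of variable 1: 3, 2, 4, 5, 1
Ranks of variable 2: 1, 5, 4, 2, 3
d = r₁ − r₂: 2, -3, 0, 3, -2
d²: 4, 9, 0, 9, 4; Σd² = 26
ρ = 1 − 6·26/(5·24) = 1 − 156/120 = -0.300

-0.300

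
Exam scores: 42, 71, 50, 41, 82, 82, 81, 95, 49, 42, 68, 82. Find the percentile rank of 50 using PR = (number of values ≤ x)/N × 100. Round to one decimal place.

41.7

N = 12.
Strictly below 50: 4. Equal to 50: 1.
PR = 5/12 × 100 = 41.7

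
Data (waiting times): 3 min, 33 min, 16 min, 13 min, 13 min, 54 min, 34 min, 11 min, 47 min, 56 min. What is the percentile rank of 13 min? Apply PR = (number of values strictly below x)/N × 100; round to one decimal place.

N = 10.
Strictly below 13: 2. Equal to 13: 2.
PR = 2/10 × 100 = 20.0

20.0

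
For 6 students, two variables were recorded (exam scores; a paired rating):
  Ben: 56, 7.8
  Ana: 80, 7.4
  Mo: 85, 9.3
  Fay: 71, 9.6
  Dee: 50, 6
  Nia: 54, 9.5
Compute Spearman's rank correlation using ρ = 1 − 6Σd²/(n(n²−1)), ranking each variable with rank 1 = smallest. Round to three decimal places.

Ranks of variable 1: 3, 5, 6, 4, 1, 2
Ranks of variable 2: 3, 2, 4, 6, 1, 5
d = r₁ − r₂: 0, 3, 2, -2, 0, -3
d²: 0, 9, 4, 4, 0, 9; Σd² = 26
ρ = 1 − 6·26/(6·35) = 1 − 156/210 = 0.257

0.257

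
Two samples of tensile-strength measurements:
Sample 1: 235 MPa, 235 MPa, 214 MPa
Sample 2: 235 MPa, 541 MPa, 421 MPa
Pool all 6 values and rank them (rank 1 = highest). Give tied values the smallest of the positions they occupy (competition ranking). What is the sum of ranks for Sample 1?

Sorted (descending): 541, 421, 235, 235, 235, 214
The 3 values of 235 occupy positions 3–5 → each gets rank 3.
Sample 1 values → pooled ranks: 235→3, 235→3, 214→6
Rank sum = 3 + 3 + 6 = 12

12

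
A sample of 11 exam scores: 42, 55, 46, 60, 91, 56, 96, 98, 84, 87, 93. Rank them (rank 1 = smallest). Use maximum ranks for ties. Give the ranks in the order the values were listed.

Sorted (ascending): 42, 46, 55, 56, 60, 84, 87, 91, 93, 96, 98
No ties — each value takes its position as its rank.

1, 3, 2, 5, 8, 4, 10, 11, 6, 7, 9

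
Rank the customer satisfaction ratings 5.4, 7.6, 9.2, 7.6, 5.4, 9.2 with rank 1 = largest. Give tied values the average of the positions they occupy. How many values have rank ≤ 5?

4

Sorted (descending): 9.2, 9.2, 7.6, 7.6, 5.4, 5.4
The 2 values of 9.2 occupy positions 1–2 → average rank (1+2)/2 = 1.5.
The 2 values of 7.6 occupy positions 3–4 → average rank (3+4)/2 = 3.5.
The 2 values of 5.4 occupy positions 5–6 → average rank (5+6)/2 = 5.5.
Ranks ≤ 5: {1.5, 1.5, 3.5, 3.5} → 4 values.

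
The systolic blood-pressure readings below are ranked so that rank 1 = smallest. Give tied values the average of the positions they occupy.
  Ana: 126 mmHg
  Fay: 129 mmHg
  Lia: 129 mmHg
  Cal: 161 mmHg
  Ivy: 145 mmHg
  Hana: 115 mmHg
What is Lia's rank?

Sorted (ascending): 115, 126, 129, 129, 145, 161
The 2 values of 129 occupy positions 3–4 → average rank (3+4)/2 = 3.5.
Lia has value 129 mmHg → rank 3.5.

3.5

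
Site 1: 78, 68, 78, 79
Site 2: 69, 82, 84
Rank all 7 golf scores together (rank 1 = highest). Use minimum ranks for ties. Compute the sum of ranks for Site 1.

18

Sorted (descending): 84, 82, 79, 78, 78, 69, 68
The 2 values of 78 occupy positions 4–5 → each gets rank 4.
Site 1 values → pooled ranks: 78→4, 68→7, 78→4, 79→3
Rank sum = 4 + 7 + 4 + 3 = 18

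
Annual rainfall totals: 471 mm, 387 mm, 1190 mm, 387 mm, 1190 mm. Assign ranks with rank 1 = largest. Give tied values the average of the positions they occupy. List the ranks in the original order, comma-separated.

3, 4.5, 1.5, 4.5, 1.5

Sorted (descending): 1190, 1190, 471, 387, 387
The 2 values of 1190 occupy positions 1–2 → average rank (1+2)/2 = 1.5.
The 2 values of 387 occupy positions 4–5 → average rank (4+5)/2 = 4.5.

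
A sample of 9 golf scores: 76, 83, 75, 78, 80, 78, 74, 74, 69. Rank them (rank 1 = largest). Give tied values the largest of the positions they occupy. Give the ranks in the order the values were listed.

5, 1, 6, 4, 2, 4, 8, 8, 9

Sorted (descending): 83, 80, 78, 78, 76, 75, 74, 74, 69
The 2 values of 78 occupy positions 3–4 → each gets rank 4.
The 2 values of 74 occupy positions 7–8 → each gets rank 8.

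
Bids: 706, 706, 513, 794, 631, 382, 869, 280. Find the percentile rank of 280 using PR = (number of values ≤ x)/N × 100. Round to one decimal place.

N = 8.
Strictly below 280: 0. Equal to 280: 1.
PR = 1/8 × 100 = 12.5

12.5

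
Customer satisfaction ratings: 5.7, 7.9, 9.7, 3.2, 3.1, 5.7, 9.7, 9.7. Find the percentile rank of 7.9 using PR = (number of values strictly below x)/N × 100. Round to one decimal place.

50.0

N = 8.
Strictly below 7.9: 4. Equal to 7.9: 1.
PR = 4/8 × 100 = 50.0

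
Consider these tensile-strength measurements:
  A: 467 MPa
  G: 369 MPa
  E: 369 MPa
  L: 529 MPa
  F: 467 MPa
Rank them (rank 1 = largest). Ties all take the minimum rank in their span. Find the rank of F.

2

Sorted (descending): 529, 467, 467, 369, 369
The 2 values of 467 occupy positions 2–3 → each gets rank 2.
The 2 values of 369 occupy positions 4–5 → each gets rank 4.
F has value 467 MPa → rank 2.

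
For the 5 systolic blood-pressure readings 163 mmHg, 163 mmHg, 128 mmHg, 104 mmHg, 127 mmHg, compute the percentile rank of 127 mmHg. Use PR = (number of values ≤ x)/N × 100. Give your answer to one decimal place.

40.0

N = 5.
Strictly below 127: 1. Equal to 127: 1.
PR = 2/5 × 100 = 40.0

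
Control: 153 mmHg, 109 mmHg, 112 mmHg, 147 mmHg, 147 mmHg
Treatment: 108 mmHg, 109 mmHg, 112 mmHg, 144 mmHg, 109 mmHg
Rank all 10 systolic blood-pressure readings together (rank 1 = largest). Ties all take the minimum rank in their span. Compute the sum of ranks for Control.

17

Sorted (descending): 153, 147, 147, 144, 112, 112, 109, 109, 109, 108
The 2 values of 147 occupy positions 2–3 → each gets rank 2.
The 2 values of 112 occupy positions 5–6 → each gets rank 5.
The 3 values of 109 occupy positions 7–9 → each gets rank 7.
Control values → pooled ranks: 153→1, 109→7, 112→5, 147→2, 147→2
Rank sum = 1 + 7 + 5 + 2 + 2 = 17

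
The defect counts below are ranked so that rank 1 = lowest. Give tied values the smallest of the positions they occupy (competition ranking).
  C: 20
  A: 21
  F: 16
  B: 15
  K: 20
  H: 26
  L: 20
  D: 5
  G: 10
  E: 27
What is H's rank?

9

Sorted (ascending): 5, 10, 15, 16, 20, 20, 20, 21, 26, 27
The 3 values of 20 occupy positions 5–7 → each gets rank 5.
H has value 26 → rank 9.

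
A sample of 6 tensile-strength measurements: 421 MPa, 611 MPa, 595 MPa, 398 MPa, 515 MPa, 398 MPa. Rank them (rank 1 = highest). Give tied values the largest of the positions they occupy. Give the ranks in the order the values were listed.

4, 1, 2, 6, 3, 6

Sorted (descending): 611, 595, 515, 421, 398, 398
The 2 values of 398 occupy positions 5–6 → each gets rank 6.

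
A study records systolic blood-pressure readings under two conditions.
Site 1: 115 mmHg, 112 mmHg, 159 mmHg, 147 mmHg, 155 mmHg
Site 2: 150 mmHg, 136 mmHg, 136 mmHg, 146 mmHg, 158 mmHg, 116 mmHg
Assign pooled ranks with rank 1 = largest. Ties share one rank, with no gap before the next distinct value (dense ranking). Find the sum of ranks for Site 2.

34

Sorted (descending): 159, 158, 155, 150, 147, 146, 136, 136, 116, 115, 112
The 2 values of 136 share dense rank 7.
Remaining distinct values take the next consecutive integers.
Site 2 values → pooled ranks: 150→4, 136→7, 136→7, 146→6, 158→2, 116→8
Rank sum = 4 + 7 + 7 + 6 + 2 + 8 = 34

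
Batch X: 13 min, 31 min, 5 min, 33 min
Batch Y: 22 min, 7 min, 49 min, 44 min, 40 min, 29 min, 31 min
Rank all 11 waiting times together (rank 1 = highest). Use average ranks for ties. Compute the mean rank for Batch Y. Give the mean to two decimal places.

5.21

Sorted (descending): 49, 44, 40, 33, 31, 31, 29, 22, 13, 7, 5
The 2 values of 31 occupy positions 5–6 → average rank (5+6)/2 = 5.5.
Batch Y values → pooled ranks: 22→8, 7→10, 49→1, 44→2, 40→3, 29→7, 31→5.5
Mean rank = (8 + 10 + 1 + 2 + 3 + 7 + 5.5) / 7 = 5.21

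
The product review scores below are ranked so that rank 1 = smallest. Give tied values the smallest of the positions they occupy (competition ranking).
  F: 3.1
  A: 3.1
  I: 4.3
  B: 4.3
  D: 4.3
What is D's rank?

3

Sorted (ascending): 3.1, 3.1, 4.3, 4.3, 4.3
The 2 values of 3.1 occupy positions 1–2 → each gets rank 1.
The 3 values of 4.3 occupy positions 3–5 → each gets rank 3.
D has value 4.3 → rank 3.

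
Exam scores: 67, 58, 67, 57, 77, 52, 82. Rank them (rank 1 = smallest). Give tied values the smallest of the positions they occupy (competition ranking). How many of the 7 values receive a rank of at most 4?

Sorted (ascending): 52, 57, 58, 67, 67, 77, 82
The 2 values of 67 occupy positions 4–5 → each gets rank 4.
Ranks ≤ 4: {1, 2, 3, 4, 4} → 5 values.

5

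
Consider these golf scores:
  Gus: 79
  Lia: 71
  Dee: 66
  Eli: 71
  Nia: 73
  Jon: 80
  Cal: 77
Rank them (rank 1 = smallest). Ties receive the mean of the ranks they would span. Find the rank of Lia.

Sorted (ascending): 66, 71, 71, 73, 77, 79, 80
The 2 values of 71 occupy positions 2–3 → average rank (2+3)/2 = 2.5.
Lia has value 71 → rank 2.5.

2.5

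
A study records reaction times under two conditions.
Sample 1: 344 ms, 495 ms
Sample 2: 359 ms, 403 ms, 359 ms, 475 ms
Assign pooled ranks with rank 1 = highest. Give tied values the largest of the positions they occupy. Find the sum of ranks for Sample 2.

Sorted (descending): 495, 475, 403, 359, 359, 344
The 2 values of 359 occupy positions 4–5 → each gets rank 5.
Sample 2 values → pooled ranks: 359→5, 403→3, 359→5, 475→2
Rank sum = 5 + 3 + 5 + 2 = 15

15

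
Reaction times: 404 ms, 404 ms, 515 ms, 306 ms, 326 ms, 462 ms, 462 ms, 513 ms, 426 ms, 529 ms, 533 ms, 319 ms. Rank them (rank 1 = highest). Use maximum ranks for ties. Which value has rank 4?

513

Sorted (descending): 533, 529, 515, 513, 462, 462, 426, 404, 404, 326, 319, 306
The 2 values of 462 occupy positions 5–6 → each gets rank 6.
The 2 values of 404 occupy positions 8–9 → each gets rank 9.
Rank 4 → value 513.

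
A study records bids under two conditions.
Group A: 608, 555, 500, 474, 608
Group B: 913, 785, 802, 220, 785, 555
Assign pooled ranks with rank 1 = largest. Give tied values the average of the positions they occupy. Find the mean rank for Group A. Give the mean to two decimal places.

Sorted (descending): 913, 802, 785, 785, 608, 608, 555, 555, 500, 474, 220
The 2 values of 785 occupy positions 3–4 → average rank (3+4)/2 = 3.5.
The 2 values of 608 occupy positions 5–6 → average rank (5+6)/2 = 5.5.
The 2 values of 555 occupy positions 7–8 → average rank (7+8)/2 = 7.5.
Group A values → pooled ranks: 608→5.5, 555→7.5, 500→9, 474→10, 608→5.5
Mean rank = (5.5 + 7.5 + 9 + 10 + 5.5) / 5 = 7.50

7.50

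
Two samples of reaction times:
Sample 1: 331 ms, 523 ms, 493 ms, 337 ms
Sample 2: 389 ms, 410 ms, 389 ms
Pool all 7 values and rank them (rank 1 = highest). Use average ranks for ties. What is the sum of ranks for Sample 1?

Sorted (descending): 523, 493, 410, 389, 389, 337, 331
The 2 values of 389 occupy positions 4–5 → average rank (4+5)/2 = 4.5.
Sample 1 values → pooled ranks: 331→7, 523→1, 493→2, 337→6
Rank sum = 7 + 1 + 2 + 6 = 16

16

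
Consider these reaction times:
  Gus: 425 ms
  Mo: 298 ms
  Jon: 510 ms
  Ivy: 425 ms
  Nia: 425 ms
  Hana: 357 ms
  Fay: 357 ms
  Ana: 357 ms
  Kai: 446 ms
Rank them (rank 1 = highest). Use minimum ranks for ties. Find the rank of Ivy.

Sorted (descending): 510, 446, 425, 425, 425, 357, 357, 357, 298
The 3 values of 425 occupy positions 3–5 → each gets rank 3.
The 3 values of 357 occupy positions 6–8 → each gets rank 6.
Ivy has value 425 ms → rank 3.

3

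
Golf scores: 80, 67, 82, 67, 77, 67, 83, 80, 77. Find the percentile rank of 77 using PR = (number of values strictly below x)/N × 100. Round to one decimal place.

N = 9.
Strictly below 77: 3. Equal to 77: 2.
PR = 3/9 × 100 = 33.3

33.3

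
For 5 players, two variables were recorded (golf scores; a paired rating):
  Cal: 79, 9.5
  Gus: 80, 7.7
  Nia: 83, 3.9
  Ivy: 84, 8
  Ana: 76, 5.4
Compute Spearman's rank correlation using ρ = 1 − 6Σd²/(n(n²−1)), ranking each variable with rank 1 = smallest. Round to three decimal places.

0.000

Ranks of variable 1: 2, 3, 4, 5, 1
Ranks of variable 2: 5, 3, 1, 4, 2
d = r₁ − r₂: -3, 0, 3, 1, -1
d²: 9, 0, 9, 1, 1; Σd² = 20
ρ = 1 − 6·20/(5·24) = 1 − 120/120 = 0.000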